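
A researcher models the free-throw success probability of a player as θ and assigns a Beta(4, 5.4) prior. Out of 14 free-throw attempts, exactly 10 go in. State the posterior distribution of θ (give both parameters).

Posterior: Beta(14, 9.4)

Observing 10 successes and 4 failures updates Beta(4, 5.4) by adding the success and failure counts to the two shape parameters: α = 4+10 = 14, β = 5.4+4 = 9.4.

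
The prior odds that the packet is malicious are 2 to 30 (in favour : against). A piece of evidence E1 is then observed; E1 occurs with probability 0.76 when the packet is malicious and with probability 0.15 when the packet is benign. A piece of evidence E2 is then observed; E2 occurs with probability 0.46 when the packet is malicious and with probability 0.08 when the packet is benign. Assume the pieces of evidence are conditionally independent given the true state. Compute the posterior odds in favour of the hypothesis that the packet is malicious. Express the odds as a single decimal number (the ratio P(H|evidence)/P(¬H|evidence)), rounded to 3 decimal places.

Posterior odds ≈ 1.942

Prior odds = 2/30 = 0.066667.
Likelihood ratio for E1 = 0.76/0.15 = 5.0667.
Likelihood ratio for E2 = 0.46/0.08 = 5.7500.
Posterior odds = prior odds × LR₁ × LR₂ = 1.9422.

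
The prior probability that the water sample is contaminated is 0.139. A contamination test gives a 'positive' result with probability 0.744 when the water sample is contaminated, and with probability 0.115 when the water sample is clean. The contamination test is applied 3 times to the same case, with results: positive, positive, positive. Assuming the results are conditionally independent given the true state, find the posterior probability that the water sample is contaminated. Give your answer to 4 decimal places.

Let H be the event that the water sample is contaminated; start with P(H) = 0.139. P('positive'|H) = 0.744, P('positive'|¬H) = 0.115.
Update on result 1 ('positive'): P(H) ← 0.744·0.1390 / (0.744·0.1390 + 0.115·0.8610) = 0.10342/0.20243 = 0.5109.
Update on result 2 ('positive'): P(H) ← 0.744·0.5109 / (0.744·0.5109 + 0.115·0.4891) = 0.38009/0.43634 = 0.8711.
Update on result 3 ('positive'): P(H) ← 0.744·0.8711 / (0.744·0.8711 + 0.115·0.1289) = 0.64809/0.66291 = 0.9776.

Posterior P(H) ≈ 0.9776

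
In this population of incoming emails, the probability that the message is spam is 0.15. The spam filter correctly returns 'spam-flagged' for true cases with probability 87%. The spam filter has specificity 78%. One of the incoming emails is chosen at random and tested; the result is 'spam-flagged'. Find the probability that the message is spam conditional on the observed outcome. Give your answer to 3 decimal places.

P(H | E) ≈ 0.411

Let H be the event that the message is spam. P(H) = 0.15, so P(¬H) = 0.85. With E the 'spam-flagged' result, P(E|H) = 0.87 and P(E|¬H) = 0.22.
P(E) = 0.87·0.15 + 0.22·0.85 = 0.13050 + 0.18700 = 0.31750.
By Bayes' theorem, P(H|E) = 0.13050 / 0.31750 = 0.411.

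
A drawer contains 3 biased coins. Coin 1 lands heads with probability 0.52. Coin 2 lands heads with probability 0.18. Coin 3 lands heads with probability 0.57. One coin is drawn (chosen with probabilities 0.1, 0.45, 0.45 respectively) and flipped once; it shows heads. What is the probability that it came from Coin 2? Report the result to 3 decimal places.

P(heads|C1) = 0.52; P(heads|C2) = 0.18; P(heads|C3) = 0.57.
Prior × likelihood for each source: 0.1·0.52=0.05200, 0.45·0.18=0.08100, 0.45·0.57=0.2565. Summing gives P(heads) = 0.38950.
P(Coin 2 | heads) = 0.08100 / 0.38950 = 0.208.

Posterior probability ≈ 0.208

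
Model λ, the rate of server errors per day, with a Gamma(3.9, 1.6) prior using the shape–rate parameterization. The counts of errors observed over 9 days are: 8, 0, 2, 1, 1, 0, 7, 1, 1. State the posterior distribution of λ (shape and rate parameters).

Posterior: Gamma(shape=24.9, rate=10.6)

Total count ∑xᵢ = 21 over n = 9 days.
Gamma is conjugate to the Poisson likelihood: posterior is Gamma(shape = 3.9+21 = 24.9, rate = 1.6+9 = 10.6).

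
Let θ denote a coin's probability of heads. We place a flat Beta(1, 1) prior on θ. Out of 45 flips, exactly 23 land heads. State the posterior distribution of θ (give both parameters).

Posterior: Beta(24, 23)

The binomial likelihood is conjugate to the Beta prior: with 23 successes and 22 failures, the posterior is Beta(1+23, 1+22) = Beta(24, 23).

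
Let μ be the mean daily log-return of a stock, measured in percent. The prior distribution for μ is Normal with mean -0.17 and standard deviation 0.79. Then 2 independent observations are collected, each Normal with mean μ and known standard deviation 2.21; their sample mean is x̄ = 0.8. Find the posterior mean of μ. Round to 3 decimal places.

With known σ, the Normal prior is conjugate. Weight on the data is w = (n/σ²)/(n/σ² + 1/τ₀²) = 0.409492/(0.409492+1.60231) = 0.20355.
Posterior mean = w·x̄ + (1−w)·μ₀ = 0.20355·0.8 + 0.79645·-0.17 = 0.027.

Posterior mean ≈ 0.027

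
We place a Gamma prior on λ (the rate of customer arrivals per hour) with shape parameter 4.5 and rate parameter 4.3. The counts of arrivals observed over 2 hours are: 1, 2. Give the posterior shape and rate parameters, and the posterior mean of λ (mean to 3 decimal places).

The Poisson likelihood adds the total count to the shape and the number of exposure periods to the rate. Here ∑xᵢ = 3 and n = 2, so shape 4.5→7.5 and rate 4.3→6.3.
Posterior mean = shape/rate = 7.5/6.3 = 1.190.

Posterior: Gamma(shape=7.5, rate=6.3); mean ≈ 1.190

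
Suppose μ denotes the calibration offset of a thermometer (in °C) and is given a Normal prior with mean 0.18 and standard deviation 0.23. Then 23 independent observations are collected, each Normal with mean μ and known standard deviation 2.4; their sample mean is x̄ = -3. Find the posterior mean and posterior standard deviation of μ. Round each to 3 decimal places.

Prior precision 1/τ₀² = 1/0.23² = 18.9036; data precision n/σ² = 23/2.4² = 3.99306.
Posterior precision = 18.9036 + 3.99306 = 22.8966, giving posterior SD = 1/√22.8966 = 0.209.
Posterior mean = (18.9036·0.18 + 3.99306·-3) / 22.8966 = -0.375.

Posterior mean ≈ -0.375; posterior SD ≈ 0.209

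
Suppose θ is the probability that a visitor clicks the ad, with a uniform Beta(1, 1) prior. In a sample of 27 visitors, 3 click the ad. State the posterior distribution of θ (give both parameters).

Observing 3 successes and 24 failures updates Beta(1, 1) by adding the success and failure counts to the two shape parameters: α = 1+3 = 4, β = 1+24 = 25.

Posterior: Beta(4, 25)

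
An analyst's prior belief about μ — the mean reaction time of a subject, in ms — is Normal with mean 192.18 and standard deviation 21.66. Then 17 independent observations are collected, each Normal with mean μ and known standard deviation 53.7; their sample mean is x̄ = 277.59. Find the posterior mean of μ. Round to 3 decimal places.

Prior precision 1/τ₀² = 1/21.66² = 0.00213149; data precision n/σ² = 17/53.7² = 0.00589522.
Posterior precision = 0.00213149 + 0.00589522 = 0.00802671.
Posterior mean = (0.00213149·192.18 + 0.00589522·277.59) / 0.00802671 = 254.909.

Posterior mean ≈ 254.909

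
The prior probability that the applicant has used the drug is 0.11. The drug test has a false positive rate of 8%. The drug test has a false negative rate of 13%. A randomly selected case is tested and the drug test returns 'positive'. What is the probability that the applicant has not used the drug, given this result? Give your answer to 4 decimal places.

P(¬H | E) ≈ 0.4266

Let H be the event that the applicant has used the drug. P(H) = 0.11, so P(¬H) = 0.89. With E the 'positive' result, P(E|H) = 0.87 and P(E|¬H) = 0.08.
P(E) = 0.87·0.11 + 0.08·0.89 = 0.095700 + 0.071200 = 0.16690.
By Bayes' theorem, P(H|E) = 0.095700 / 0.16690 = 0.5734. Hence P(¬H|E) = 1 − 0.5734 = 0.4266.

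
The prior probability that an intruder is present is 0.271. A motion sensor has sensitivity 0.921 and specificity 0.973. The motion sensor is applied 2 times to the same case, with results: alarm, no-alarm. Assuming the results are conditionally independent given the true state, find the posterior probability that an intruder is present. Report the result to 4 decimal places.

Posterior P(H) ≈ 0.5073

Let H be the event that an intruder is present; start with P(H) = 0.271. P('alarm'|H) = 0.921, P('alarm'|¬H) = 0.027.
Update on result 1 ('alarm'): P(H) ← 0.921·0.2710 / (0.921·0.2710 + 0.027·0.7290) = 0.24959/0.26927 = 0.9269.
Update on result 2 ('no-alarm'): P(H) ← 0.079·0.9269 / (0.079·0.9269 + 0.973·0.0731) = 0.073225/0.14435 = 0.5073.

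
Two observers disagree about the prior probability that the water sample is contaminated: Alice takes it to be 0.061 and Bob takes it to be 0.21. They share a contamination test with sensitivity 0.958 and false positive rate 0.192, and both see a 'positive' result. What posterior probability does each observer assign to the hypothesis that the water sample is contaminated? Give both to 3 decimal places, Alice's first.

The likelihood ratio for a 'positive' result is 0.958/0.192 = 4.9896.
Alice: prior odds 0.061/0.939 = 0.064963; posterior odds 0.32414; posterior probability 0.245.
Bob: prior odds 0.21/0.79 = 0.26582; posterior odds 1.3263; posterior probability 0.570.

Alice: 0.245; Bob: 0.570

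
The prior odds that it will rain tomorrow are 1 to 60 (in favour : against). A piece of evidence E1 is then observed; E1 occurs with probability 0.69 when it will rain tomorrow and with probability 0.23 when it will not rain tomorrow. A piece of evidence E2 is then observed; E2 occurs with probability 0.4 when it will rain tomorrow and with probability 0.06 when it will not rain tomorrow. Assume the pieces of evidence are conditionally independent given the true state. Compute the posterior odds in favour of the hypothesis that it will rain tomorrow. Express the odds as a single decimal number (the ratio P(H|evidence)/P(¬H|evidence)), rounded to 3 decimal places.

Posterior odds ≈ 0.333

Prior odds = 1/60 = 0.016667. In log-odds, ln(0.016667) = -4.0943.
Add log likelihood ratios: ln(3.0000) + ln(6.6667) = 2.9957.
Posterior log-odds = -1.0986, so posterior odds = exp(-1.0986) = 0.33333.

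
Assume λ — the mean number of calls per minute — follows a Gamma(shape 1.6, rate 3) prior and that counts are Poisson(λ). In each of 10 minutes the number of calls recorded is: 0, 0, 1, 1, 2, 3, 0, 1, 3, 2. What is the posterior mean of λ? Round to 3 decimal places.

Posterior mean ≈ 1.123

The Poisson likelihood adds the total count to the shape and the number of exposure periods to the rate. Here ∑xᵢ = 13 and n = 10, so shape 1.6→14.6 and rate 3→13.
Posterior mean = shape/rate = 14.6/13 = 1.123.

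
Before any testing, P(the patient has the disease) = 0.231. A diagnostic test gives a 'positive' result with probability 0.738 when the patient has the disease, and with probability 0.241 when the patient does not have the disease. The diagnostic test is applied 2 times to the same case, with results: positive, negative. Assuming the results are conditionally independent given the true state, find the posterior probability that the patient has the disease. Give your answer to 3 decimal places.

With H the event that the patient has the disease, the joint likelihood of the observed sequence is P(data|H) = 0.738·0.262 = 0.19336 and P(data|¬H) = 0.241·0.759 = 0.18292.
Bayes: P(H|data) = 0.231·0.19336 / (0.231·0.19336 + 0.769·0.18292) = 0.044665/0.18533 = 0.2410.

Posterior P(H) ≈ 0.241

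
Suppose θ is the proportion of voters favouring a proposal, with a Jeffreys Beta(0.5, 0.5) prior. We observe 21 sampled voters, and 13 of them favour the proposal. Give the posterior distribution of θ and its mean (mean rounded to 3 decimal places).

Posterior: Beta(13.5, 8.5); mean ≈ 0.614

Observing 13 successes and 8 failures updates Beta(0.5, 0.5) by adding the success and failure counts to the two shape parameters: α = 0.5+13 = 13.5, β = 0.5+8 = 8.5.
E[θ | data] = 13.5/(13.5+8.5) = 0.614.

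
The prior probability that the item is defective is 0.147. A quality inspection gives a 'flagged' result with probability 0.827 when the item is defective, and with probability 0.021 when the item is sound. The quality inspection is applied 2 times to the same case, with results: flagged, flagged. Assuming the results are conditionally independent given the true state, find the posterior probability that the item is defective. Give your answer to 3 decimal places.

Let H be the event that the item is defective; start with P(H) = 0.147. P('flagged'|H) = 0.827, P('flagged'|¬H) = 0.021.
Update on result 1 ('flagged'): P(H) ← 0.827·0.1470 / (0.827·0.1470 + 0.021·0.8530) = 0.12157/0.13948 = 0.8716.
Update on result 2 ('flagged'): P(H) ← 0.827·0.8716 / (0.827·0.8716 + 0.021·0.1284) = 0.72079/0.72349 = 0.9963.

Posterior P(H) ≈ 0.996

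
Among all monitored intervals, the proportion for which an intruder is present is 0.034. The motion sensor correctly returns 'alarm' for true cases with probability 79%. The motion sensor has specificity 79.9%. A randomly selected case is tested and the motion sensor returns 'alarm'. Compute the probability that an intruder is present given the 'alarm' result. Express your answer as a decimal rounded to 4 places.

P(H | E) ≈ 0.1215

Write H for 'an intruder is present'. Prior odds H:¬H = 0.034/0.966 = 0.035197. For the 'alarm' outcome, the likelihood ratio is 0.79/0.201 = 3.9303.
Posterior odds = 0.035197 × 3.9303 = 0.13834, so P(H|E) = 0.13834/(1+0.13834) = 0.1215.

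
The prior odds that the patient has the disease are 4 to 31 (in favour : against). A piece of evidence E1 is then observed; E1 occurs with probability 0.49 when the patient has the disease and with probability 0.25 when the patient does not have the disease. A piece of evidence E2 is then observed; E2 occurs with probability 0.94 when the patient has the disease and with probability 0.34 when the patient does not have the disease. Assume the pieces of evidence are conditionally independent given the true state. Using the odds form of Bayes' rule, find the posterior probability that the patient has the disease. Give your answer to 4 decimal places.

Posterior probability ≈ 0.4115

Prior odds = 4/31 = 0.12903. In log-odds, ln(0.12903) = -2.0477.
Add log likelihood ratios: ln(1.9600) + ln(2.7647) = 1.6899.
Posterior log-odds = -0.35781, so posterior odds = exp(-0.35781) = 0.69920. Converting, P(H|E) = 0.69920/1.6992 = 0.4115.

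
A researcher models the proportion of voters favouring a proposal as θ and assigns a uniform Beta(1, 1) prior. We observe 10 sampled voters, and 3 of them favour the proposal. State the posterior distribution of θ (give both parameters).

Posterior: Beta(4, 8)

The binomial likelihood is conjugate to the Beta prior: with 3 successes and 7 failures, the posterior is Beta(1+3, 1+7) = Beta(4, 8).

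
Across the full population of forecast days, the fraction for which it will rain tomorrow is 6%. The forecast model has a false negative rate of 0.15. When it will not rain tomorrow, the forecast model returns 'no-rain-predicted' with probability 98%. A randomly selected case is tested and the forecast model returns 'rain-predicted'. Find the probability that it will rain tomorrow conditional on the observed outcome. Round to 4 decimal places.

P(H | E) ≈ 0.7307

Write H for 'it will rain tomorrow'. Prior odds H:¬H = 0.06/0.94 = 0.063830. For the 'rain-predicted' outcome, the likelihood ratio is 0.85/0.02 = 42.500.
Posterior odds = 0.063830 × 42.500 = 2.7128, so P(H|E) = 2.7128/(1+2.7128) = 0.7307.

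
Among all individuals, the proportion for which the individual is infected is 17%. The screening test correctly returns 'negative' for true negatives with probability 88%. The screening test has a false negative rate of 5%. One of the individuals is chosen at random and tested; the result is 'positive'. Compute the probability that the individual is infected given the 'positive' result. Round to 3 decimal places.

Write H for 'the individual is infected'. Prior odds H:¬H = 0.17/0.83 = 0.20482. For the 'positive' outcome, the likelihood ratio is 0.95/0.12 = 7.9167.
Posterior odds = 0.20482 × 7.9167 = 1.6215, so P(H|E) = 1.6215/(1+1.6215) = 0.619.

P(H | E) ≈ 0.619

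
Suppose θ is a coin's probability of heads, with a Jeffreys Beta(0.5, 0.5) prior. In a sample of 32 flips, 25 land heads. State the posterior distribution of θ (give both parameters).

Posterior: Beta(25.5, 7.5)

The binomial likelihood is conjugate to the Beta prior: with 25 successes and 7 failures, the posterior is Beta(0.5+25, 0.5+7) = Beta(25.5, 7.5).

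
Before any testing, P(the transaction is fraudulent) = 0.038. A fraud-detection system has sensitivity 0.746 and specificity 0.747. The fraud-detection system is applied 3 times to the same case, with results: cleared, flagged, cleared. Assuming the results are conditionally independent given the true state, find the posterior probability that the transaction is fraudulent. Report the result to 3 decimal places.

Posterior P(H) ≈ 0.013

With H the event that the transaction is fraudulent, the joint likelihood of the observed sequence is P(data|H) = 0.254·0.746·0.254 = 0.048129 and P(data|¬H) = 0.747·0.253·0.747 = 0.14118.
Bayes: P(H|data) = 0.038·0.048129 / (0.038·0.048129 + 0.962·0.14118) = 0.0018289/0.13764 = 0.0133.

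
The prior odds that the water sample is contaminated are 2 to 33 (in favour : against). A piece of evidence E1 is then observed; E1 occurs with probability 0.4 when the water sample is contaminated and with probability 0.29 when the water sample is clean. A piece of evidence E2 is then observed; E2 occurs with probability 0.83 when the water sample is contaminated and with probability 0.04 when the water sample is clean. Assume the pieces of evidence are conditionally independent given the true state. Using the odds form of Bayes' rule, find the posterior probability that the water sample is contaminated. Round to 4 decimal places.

Prior odds = 2/33 = 0.060606.
Likelihood ratio for E1 = 0.4/0.29 = 1.3793.
Likelihood ratio for E2 = 0.83/0.04 = 20.750.
Posterior odds = prior odds × LR₁ × LR₂ = 1.7346.
Posterior probability = odds/(1+odds) = 1.7346/2.7346 = 0.6343.

Posterior probability ≈ 0.6343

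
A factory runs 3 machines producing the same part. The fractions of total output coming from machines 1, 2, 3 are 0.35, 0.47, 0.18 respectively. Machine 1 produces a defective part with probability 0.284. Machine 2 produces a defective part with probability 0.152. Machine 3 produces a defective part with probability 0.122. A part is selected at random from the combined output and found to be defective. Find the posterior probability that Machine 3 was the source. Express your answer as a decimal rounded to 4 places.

P(defective|M1) = 0.284; P(defective|M2) = 0.152; P(defective|M3) = 0.122.
Prior × likelihood for each source: 0.35·0.284=0.09940, 0.47·0.152=0.07144, 0.18·0.122=0.02196. Summing gives P(defective) = 0.19280.
P(Machine 3 | defective) = 0.02196 / 0.19280 = 0.1139.

Posterior probability ≈ 0.1139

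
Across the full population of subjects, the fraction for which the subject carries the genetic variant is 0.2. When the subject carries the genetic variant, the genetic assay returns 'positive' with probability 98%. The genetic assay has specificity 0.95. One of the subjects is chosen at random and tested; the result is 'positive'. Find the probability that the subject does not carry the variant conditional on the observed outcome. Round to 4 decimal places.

Let H be the event that the subject carries the genetic variant. P(H) = 0.2, so P(¬H) = 0.8. With E the 'positive' result, P(E|H) = 0.98 and P(E|¬H) = 0.05.
P(E) = 0.98·0.2 + 0.05·0.8 = 0.19600 + 0.040000 = 0.23600.
By Bayes' theorem, P(H|E) = 0.19600 / 0.23600 = 0.8305. Hence P(¬H|E) = 1 − 0.8305 = 0.1695.

P(¬H | E) ≈ 0.1695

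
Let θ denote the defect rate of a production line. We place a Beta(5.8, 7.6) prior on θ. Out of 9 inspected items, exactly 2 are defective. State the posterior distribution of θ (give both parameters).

The binomial likelihood is conjugate to the Beta prior: with 2 successes and 7 failures, the posterior is Beta(5.8+2, 7.6+7) = Beta(7.8, 14.6).

Posterior: Beta(7.8, 14.6)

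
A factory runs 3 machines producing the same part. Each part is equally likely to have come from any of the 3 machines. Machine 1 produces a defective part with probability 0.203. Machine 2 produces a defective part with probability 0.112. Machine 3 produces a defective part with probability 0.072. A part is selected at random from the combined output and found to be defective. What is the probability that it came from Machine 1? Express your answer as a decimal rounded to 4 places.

Posterior probability ≈ 0.5245

P(defective|M1) = 0.203; P(defective|M2) = 0.112; P(defective|M3) = 0.072.
Prior × likelihood for each source: 0.333333·0.203=0.06767, 0.333333·0.112=0.03733, 0.333333·0.072=0.02400. Summing gives P(defective) = 0.12900.
P(Machine 1 | defective) = 0.06767 / 0.12900 = 0.5245.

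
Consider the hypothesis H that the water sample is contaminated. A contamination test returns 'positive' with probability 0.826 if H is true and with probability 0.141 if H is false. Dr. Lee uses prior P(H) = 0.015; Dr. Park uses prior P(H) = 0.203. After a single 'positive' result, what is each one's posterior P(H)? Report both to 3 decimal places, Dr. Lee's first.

Dr. Lee: 0.082; Dr. Park: 0.599

The likelihood ratio for a 'positive' result is 0.826/0.141 = 5.8582.
Dr. Lee: prior odds 0.015/0.985 = 0.015228; posterior odds 0.089210; posterior probability 0.082.
Dr. Park: prior odds 0.203/0.797 = 0.25471; posterior odds 1.4921; posterior probability 0.599.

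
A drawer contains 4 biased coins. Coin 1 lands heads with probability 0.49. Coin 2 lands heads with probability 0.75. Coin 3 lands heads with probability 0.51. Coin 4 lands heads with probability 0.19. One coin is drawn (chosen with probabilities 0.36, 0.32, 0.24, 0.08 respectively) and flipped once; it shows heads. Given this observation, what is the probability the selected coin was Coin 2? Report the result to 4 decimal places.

P(heads|C1) = 0.49; P(heads|C2) = 0.75; P(heads|C3) = 0.51; P(heads|C4) = 0.19.
Prior × likelihood for each source: 0.36·0.49=0.1764, 0.32·0.75=0.2400, 0.24·0.51=0.1224, 0.08·0.19=0.01520. Summing gives P(heads) = 0.55400.
P(Coin 2 | heads) = 0.2400 / 0.55400 = 0.4332.

Posterior probability ≈ 0.4332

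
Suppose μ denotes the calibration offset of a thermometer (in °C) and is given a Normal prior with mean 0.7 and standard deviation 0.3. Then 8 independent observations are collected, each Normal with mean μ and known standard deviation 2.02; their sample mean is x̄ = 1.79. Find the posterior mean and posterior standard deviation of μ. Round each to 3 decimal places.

Posterior mean ≈ 0.863; posterior SD ≈ 0.277

Prior precision 1/τ₀² = 1/0.3² = 11.1111; data precision n/σ² = 8/2.02² = 1.96059.
Posterior precision = 11.1111 + 1.96059 = 13.0717, giving posterior SD = 1/√13.0717 = 0.277.
Posterior mean = (11.1111·0.7 + 1.96059·1.79) / 13.0717 = 0.863.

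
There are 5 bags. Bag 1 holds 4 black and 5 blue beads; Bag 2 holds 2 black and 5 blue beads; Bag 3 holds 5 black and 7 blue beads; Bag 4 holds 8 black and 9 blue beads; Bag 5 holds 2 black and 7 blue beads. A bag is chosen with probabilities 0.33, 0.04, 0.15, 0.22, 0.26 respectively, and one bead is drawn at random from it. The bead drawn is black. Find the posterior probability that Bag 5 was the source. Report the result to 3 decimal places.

P(black|Bag 1) = 0.4444; P(black|Bag 2) = 0.2857; P(black|Bag 3) = 0.4167; P(black|Bag 4) = 0.4706; P(black|Bag 5) = 0.2222.
Prior × likelihood for each source: 0.33·0.4444=0.1467, 0.04·0.2857=0.01143, 0.15·0.4167=0.06250, 0.22·0.4706=0.1035, 0.26·0.2222=0.05778. Summing gives P(black) = 0.38190.
P(Bag 5 | black) = 0.05778 / 0.38190 = 0.151.

Posterior probability ≈ 0.151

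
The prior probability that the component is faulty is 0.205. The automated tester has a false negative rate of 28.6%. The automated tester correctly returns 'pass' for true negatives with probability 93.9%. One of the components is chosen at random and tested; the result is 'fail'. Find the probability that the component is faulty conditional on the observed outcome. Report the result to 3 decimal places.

P(H | E) ≈ 0.751

Write H for 'the component is faulty'. Prior odds H:¬H = 0.205/0.795 = 0.25786. For the 'fail' outcome, the likelihood ratio is 0.714/0.061 = 11.705.
Posterior odds = 0.25786 × 11.705 = 3.0182, so P(H|E) = 3.0182/(1+3.0182) = 0.751.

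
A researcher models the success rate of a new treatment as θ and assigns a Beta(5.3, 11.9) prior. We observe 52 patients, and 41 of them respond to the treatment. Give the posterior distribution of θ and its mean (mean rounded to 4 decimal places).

Posterior: Beta(46.3, 22.9); mean ≈ 0.6691

Observing 41 successes and 11 failures updates Beta(5.3, 11.9) by adding the success and failure counts to the two shape parameters: α = 5.3+41 = 46.3, β = 11.9+11 = 22.9.
Posterior mean = α/(α+β) = 46.3/69.2 = 0.6691.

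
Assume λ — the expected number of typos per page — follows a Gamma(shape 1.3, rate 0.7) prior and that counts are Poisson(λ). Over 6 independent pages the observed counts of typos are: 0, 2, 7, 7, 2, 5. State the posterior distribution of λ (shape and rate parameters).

Posterior: Gamma(shape=24.3, rate=6.7)

The Poisson likelihood adds the total count to the shape and the number of exposure periods to the rate. Here ∑xᵢ = 23 and n = 6, so shape 1.3→24.3 and rate 0.7→6.7.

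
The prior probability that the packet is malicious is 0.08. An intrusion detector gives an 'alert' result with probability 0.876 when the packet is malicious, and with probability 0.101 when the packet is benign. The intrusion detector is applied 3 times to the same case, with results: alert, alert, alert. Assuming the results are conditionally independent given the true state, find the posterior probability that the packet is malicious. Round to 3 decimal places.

Let H be the event that the packet is malicious; start with P(H) = 0.08. P('alert'|H) = 0.876, P('alert'|¬H) = 0.101.
Update on result 1 ('alert'): P(H) ← 0.876·0.0800 / (0.876·0.0800 + 0.101·0.9200) = 0.070080/0.16300 = 0.4299.
Update on result 2 ('alert'): P(H) ← 0.876·0.4299 / (0.876·0.4299 + 0.101·0.5701) = 0.37663/0.43420 = 0.8674.
Update on result 3 ('alert'): P(H) ← 0.876·0.8674 / (0.876·0.8674 + 0.101·0.1326) = 0.75984/0.77323 = 0.9827.

Posterior P(H) ≈ 0.983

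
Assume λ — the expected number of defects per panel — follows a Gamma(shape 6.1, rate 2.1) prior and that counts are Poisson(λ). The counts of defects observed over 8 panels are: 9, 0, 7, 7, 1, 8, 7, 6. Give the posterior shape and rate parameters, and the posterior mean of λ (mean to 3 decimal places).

Posterior: Gamma(shape=51.1, rate=10.1); mean ≈ 5.059

The Poisson likelihood adds the total count to the shape and the number of exposure periods to the rate. Here ∑xᵢ = 45 and n = 8, so shape 6.1→51.1 and rate 2.1→10.1.
E[λ | data] = 51.1/10.1 = 5.059.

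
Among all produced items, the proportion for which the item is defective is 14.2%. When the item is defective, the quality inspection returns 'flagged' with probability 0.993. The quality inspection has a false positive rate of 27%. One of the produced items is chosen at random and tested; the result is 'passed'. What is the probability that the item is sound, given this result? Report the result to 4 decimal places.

Write H for 'the item is defective'. Prior odds H:¬H = 0.142/0.858 = 0.16550. For the 'passed' outcome, the likelihood ratio is 0.007/0.73 = 0.0095890.
Posterior odds = 0.16550 × 0.0095890 = 0.0015870, so P(H|E) = 0.0015870/(1+0.0015870) = 0.0016. Then P(¬H|E) = 1 − 0.0016 = 0.9984.

P(¬H | E) ≈ 0.9984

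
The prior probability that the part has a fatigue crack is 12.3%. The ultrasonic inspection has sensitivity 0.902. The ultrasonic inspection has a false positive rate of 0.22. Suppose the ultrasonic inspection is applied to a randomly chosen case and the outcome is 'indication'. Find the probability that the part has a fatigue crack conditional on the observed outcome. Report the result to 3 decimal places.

Write H for 'the part has a fatigue crack'. Prior odds H:¬H = 0.123/0.877 = 0.14025. For the 'indication' outcome, the likelihood ratio is 0.902/0.22 = 4.1000.
Posterior odds = 0.14025 × 4.1000 = 0.57503, so P(H|E) = 0.57503/(1+0.57503) = 0.365.

P(H | E) ≈ 0.365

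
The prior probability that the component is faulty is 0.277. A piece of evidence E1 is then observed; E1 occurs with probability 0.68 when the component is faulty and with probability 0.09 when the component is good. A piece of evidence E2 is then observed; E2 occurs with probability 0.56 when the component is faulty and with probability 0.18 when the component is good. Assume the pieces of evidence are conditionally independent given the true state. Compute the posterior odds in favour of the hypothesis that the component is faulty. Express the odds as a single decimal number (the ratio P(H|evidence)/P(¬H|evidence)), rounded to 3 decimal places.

Prior odds = 0.277/(1−0.277) = 0.38313.
Likelihood ratio for E1 = 0.68/0.09 = 7.5556.
Likelihood ratio for E2 = 0.56/0.18 = 3.1111.
Posterior odds = prior odds × LR₁ × LR₂ = 9.0058.

Posterior odds ≈ 9.006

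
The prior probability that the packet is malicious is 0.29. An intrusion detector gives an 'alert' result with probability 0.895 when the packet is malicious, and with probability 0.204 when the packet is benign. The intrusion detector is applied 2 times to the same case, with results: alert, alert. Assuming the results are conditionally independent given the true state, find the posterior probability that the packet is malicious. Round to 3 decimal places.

Let H be the event that the packet is malicious; start with P(H) = 0.29. P('alert'|H) = 0.895, P('alert'|¬H) = 0.204.
Update on result 1 ('alert'): P(H) ← 0.895·0.2900 / (0.895·0.2900 + 0.204·0.7100) = 0.25955/0.40439 = 0.6418.
Update on result 2 ('alert'): P(H) ← 0.895·0.6418 / (0.895·0.6418 + 0.204·0.3582) = 0.57444/0.64751 = 0.8872.

Posterior P(H) ≈ 0.887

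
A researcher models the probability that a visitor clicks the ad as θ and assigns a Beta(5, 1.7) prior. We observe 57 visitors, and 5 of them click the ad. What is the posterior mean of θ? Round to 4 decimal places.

Posterior mean ≈ 0.1570

The binomial likelihood is conjugate to the Beta prior: with 5 successes and 52 failures, the posterior is Beta(5+5, 1.7+52) = Beta(10, 53.7).
E[θ | data] = 10/(10+53.7) = 0.1570.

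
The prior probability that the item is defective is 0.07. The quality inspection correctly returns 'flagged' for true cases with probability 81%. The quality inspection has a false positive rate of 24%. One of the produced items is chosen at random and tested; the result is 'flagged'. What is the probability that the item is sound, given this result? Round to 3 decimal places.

P(¬H | E) ≈ 0.797

Write H for 'the item is defective'. Prior odds H:¬H = 0.07/0.93 = 0.075269. For the 'flagged' outcome, the likelihood ratio is 0.81/0.24 = 3.3750.
Posterior odds = 0.075269 × 3.3750 = 0.25403, so P(H|E) = 0.25403/(1+0.25403) = 0.203. Then P(¬H|E) = 1 − 0.203 = 0.797.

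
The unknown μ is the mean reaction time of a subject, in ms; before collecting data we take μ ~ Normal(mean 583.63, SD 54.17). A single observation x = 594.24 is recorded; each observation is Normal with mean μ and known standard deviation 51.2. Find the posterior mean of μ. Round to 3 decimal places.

Posterior mean ≈ 589.234

Prior precision 1/τ₀² = 1/54.17² = 0.00034079; data precision n/σ² = 1/51.2² = 0.00038147.
Posterior precision = 0.00034079 + 0.00038147 = 0.00072226.
Posterior mean = (0.00034079·583.63 + 0.00038147·594.24) / 0.00072226 = 589.234.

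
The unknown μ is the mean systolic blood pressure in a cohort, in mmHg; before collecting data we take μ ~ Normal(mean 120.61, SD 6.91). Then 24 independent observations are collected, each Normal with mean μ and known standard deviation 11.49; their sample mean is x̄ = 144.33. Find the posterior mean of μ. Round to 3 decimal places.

Posterior mean ≈ 141.880

Prior precision 1/τ₀² = 1/6.91² = 0.0209432; data precision n/σ² = 24/11.49² = 0.181791.
Posterior precision = 0.0209432 + 0.181791 = 0.202734.
Posterior mean = (0.0209432·120.61 + 0.181791·144.33) / 0.202734 = 141.880.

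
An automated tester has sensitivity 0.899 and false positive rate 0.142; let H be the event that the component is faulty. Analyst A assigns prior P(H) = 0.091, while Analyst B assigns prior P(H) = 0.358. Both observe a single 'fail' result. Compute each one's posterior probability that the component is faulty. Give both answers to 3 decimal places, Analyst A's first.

Analyst A: 0.388; Analyst B: 0.779

The likelihood ratio for a 'fail' result is 0.899/0.142 = 6.3310.
Analyst A: prior odds 0.091/0.909 = 0.10011; posterior odds 0.63380; posterior probability 0.388.
Analyst B: prior odds 0.358/0.642 = 0.55763; posterior odds 3.5304; posterior probability 0.779.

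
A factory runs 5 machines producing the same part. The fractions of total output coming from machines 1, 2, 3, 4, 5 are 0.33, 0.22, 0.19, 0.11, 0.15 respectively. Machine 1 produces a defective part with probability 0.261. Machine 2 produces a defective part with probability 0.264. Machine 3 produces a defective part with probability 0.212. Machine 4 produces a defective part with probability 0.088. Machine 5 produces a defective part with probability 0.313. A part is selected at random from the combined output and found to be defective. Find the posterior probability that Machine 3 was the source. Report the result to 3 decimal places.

P(defective|M1) = 0.261; P(defective|M2) = 0.264; P(defective|M3) = 0.212; P(defective|M4) = 0.088; P(defective|M5) = 0.313.
Prior × likelihood for each source: 0.33·0.261=0.08613, 0.22·0.264=0.05808, 0.19·0.212=0.04028, 0.11·0.088=0.009680, 0.15·0.313=0.04695. Summing gives P(defective) = 0.24112.
P(Machine 3 | defective) = 0.04028 / 0.24112 = 0.167.

Posterior probability ≈ 0.167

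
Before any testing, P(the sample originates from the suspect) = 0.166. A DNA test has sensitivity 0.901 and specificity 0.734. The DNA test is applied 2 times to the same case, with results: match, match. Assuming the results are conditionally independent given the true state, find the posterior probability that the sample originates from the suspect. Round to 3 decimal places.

Posterior P(H) ≈ 0.695

With H the event that the sample originates from the suspect, the joint likelihood of the observed sequence is P(data|H) = 0.901·0.901 = 0.81180 and P(data|¬H) = 0.266·0.266 = 0.070756.
Bayes: P(H|data) = 0.166·0.81180 / (0.166·0.81180 + 0.834·0.070756) = 0.13476/0.19377 = 0.6955.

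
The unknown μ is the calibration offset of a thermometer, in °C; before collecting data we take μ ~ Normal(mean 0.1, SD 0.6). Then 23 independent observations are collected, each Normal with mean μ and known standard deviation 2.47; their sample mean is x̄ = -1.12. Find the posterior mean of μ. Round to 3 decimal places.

Posterior mean ≈ -0.602

With known σ, the Normal prior is conjugate. Weight on the data is w = (n/σ²)/(n/σ² + 1/τ₀²) = 3.76994/(3.76994+2.77778) = 0.57576.
Posterior mean = w·x̄ + (1−w)·μ₀ = 0.57576·-1.12 + 0.42424·0.1 = -0.602.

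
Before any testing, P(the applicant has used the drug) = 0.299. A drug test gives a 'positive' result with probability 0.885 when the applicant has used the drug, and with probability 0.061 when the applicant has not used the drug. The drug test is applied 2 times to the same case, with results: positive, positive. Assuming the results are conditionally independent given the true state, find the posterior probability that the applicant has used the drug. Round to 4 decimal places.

With H the event that the applicant has used the drug, the joint likelihood of the observed sequence is P(data|H) = 0.885·0.885 = 0.78323 and P(data|¬H) = 0.061·0.061 = 0.0037210.
Bayes: P(H|data) = 0.299·0.78323 / (0.299·0.78323 + 0.701·0.0037210) = 0.23418/0.23679 = 0.9890.

Posterior P(H) ≈ 0.9890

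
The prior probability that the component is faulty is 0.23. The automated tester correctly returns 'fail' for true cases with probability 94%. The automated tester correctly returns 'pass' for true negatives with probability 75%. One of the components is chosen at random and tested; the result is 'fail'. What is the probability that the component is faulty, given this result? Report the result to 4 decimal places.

P(H | E) ≈ 0.5290

Write H for 'the component is faulty'. Prior odds H:¬H = 0.23/0.77 = 0.29870. For the 'fail' outcome, the likelihood ratio is 0.94/0.25 = 3.7600.
Posterior odds = 0.29870 × 3.7600 = 1.1231, so P(H|E) = 1.1231/(1+1.1231) = 0.5290.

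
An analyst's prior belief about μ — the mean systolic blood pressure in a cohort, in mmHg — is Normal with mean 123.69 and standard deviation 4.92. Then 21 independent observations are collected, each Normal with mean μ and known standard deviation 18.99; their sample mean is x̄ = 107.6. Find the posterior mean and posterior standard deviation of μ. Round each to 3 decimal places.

With known σ, the Normal prior is conjugate. Weight on the data is w = (n/σ²)/(n/σ² + 1/τ₀²) = 0.0582330/(0.0582330+0.0413114) = 0.58500.
Posterior mean = w·x̄ + (1−w)·μ₀ = 0.58500·107.6 + 0.41500·123.69 = 114.277. Posterior variance = 1/(0.0582330+0.0413114) = 10.0458, so SD = 3.170.

Posterior mean ≈ 114.277; posterior SD ≈ 3.170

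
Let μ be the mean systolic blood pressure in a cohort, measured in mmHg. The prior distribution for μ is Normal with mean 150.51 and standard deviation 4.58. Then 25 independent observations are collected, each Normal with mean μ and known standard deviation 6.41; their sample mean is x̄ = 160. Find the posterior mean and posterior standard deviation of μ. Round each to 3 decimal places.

Posterior mean ≈ 159.310; posterior SD ≈ 1.235

Prior precision 1/τ₀² = 1/4.58² = 0.0476726; data precision n/σ² = 25/6.41² = 0.608449.
Posterior precision = 0.0476726 + 0.608449 = 0.656121, giving posterior SD = 1/√0.656121 = 1.235.
Posterior mean = (0.0476726·150.51 + 0.608449·160) / 0.656121 = 159.310.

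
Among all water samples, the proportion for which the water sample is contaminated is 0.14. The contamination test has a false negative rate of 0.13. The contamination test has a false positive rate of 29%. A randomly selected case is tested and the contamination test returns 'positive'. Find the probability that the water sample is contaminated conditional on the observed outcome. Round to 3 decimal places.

P(H | E) ≈ 0.328

Write H for 'the water sample is contaminated'. Prior odds H:¬H = 0.14/0.86 = 0.16279. For the 'positive' outcome, the likelihood ratio is 0.87/0.29 = 3.0000.
Posterior odds = 0.16279 × 3.0000 = 0.48837, so P(H|E) = 0.48837/(1+0.48837) = 0.328.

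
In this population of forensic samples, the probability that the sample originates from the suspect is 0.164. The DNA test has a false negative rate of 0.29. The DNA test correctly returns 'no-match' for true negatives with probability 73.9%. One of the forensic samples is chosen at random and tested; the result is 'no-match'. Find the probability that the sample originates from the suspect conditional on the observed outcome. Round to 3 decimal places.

Write H for 'the sample originates from the suspect'. Prior odds H:¬H = 0.164/0.836 = 0.19617. For the 'no-match' outcome, the likelihood ratio is 0.29/0.739 = 0.39242.
Posterior odds = 0.19617 × 0.39242 = 0.076982, so P(H|E) = 0.076982/(1+0.076982) = 0.071.

P(H | E) ≈ 0.071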